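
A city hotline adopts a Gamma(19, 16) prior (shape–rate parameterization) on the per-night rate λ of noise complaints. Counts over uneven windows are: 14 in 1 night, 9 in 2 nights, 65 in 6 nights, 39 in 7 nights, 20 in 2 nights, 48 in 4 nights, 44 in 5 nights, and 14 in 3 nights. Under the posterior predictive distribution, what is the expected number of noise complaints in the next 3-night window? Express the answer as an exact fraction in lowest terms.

408/23

Total count: 14 + 9 + 65 + 39 + 20 + 48 + 44 + 14 = 253.
Total exposure: 1 + 2 + 6 + 7 + 2 + 4 + 5 + 3 = 30 nights.
Gamma(α, β) with Poisson data over total exposure Σt gives posterior Gamma(α+Σx, β+Σt) = Gamma(272, 46).
Predictive mean over a 3-night window = T·E[λ|data] = 3·272/46 = 408/23.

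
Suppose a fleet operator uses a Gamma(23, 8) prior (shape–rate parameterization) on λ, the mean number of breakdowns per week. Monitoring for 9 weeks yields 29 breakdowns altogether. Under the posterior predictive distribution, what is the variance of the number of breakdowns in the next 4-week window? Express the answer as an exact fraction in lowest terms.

Total count 29 over total exposure 9 weeks.
Conjugate update: add total count to the shape and total exposure to the rate, giving Gamma(52, 17).
The posterior predictive for a window of length T is Negative Binomial with variance T·α'·(β'+T)/β'² = 4·52·21/289 = 4368/289.

4368/289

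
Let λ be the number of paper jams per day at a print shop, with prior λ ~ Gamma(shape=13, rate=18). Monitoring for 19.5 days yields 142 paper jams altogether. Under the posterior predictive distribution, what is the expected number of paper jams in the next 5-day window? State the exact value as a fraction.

Total count 142 over total exposure 19.5 days.
By Gamma–Poisson conjugacy, the posterior is Gamma(α + Σx, β + Σt) = Gamma(13 + 142, 18 + 19.5) = Gamma(155, 75/2).
Predictive mean over a 5-day window = T·E[λ|data] = 5·155/(75/2) = 62/3.

62/3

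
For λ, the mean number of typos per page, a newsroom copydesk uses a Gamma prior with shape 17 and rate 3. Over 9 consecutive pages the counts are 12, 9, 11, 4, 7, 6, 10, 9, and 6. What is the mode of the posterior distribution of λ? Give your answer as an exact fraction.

15/2

Total count: 12 + 9 + 11 + 4 + 7 + 6 + 10 + 9 + 6 = 74.
Total exposure: 9 pages.
By Gamma–Poisson conjugacy, the posterior is Gamma(α + Σx, β + Σt) = Gamma(17 + 74, 3 + 9) = Gamma(91, 12).
Posterior mode = (α'−1)/β' = 90/12 = 15/2.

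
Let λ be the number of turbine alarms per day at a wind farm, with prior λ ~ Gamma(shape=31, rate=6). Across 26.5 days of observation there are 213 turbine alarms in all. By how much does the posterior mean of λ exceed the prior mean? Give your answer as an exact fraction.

Total count 213 over total exposure 26.5 days.
By Gamma–Poisson conjugacy, the posterior is Gamma(α + Σx, β + Σt) = Gamma(31 + 213, 6 + 26.5) = Gamma(244, 65/2).
Posterior mean = 244/(65/2) = 488/65; prior mean = 31/6 = 31/6. Difference = 488/65 − 31/6 = 913/390.

913/390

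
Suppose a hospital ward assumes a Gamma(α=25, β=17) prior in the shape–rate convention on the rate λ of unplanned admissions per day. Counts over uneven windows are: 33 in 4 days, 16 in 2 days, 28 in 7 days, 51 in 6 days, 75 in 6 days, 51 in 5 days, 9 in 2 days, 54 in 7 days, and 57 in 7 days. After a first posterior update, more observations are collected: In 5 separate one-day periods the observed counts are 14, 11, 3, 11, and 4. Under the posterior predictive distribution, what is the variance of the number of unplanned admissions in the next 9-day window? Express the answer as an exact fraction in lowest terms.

9009/136

Total count: 33 + 16 + 28 + 51 + 75 + 51 + 9 + 54 + 57 = 374.
Total exposure: 4 + 2 + 7 + 6 + 6 + 5 + 2 + 7 + 7 = 46 days.
After the first batch: Gamma(25 + 374, 17 + 46) = Gamma(399, 63).
Total count: 14 + 11 + 3 + 11 + 4 = 43.
Total exposure: 5 days.
After the second batch: Gamma(399 + 43, 63 + 5) = Gamma(442, 68).
The posterior predictive for a window of length T is Negative Binomial with variance T·α'·(β'+T)/β'² = 9·442·77/4624 = 9009/136.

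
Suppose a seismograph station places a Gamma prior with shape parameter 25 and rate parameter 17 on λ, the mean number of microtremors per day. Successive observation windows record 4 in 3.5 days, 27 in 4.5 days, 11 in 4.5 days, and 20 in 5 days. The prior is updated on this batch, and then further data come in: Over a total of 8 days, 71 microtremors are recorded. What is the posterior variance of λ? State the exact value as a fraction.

Total count: 4 + 27 + 11 + 20 = 62.
Total exposure: 3.5 + 4.5 + 4.5 + 5 = 17.5 days.
After the first batch: Gamma(25 + 62, 17 + 17.5) = Gamma(87, 69/2).
Total count 71 over total exposure 8 days.
After the second batch: Gamma(87 + 71, 69/2 + 8) = Gamma(158, 85/2).
Posterior variance = α'/β'² = 158/(7225/4) = 632/7225.

632/7225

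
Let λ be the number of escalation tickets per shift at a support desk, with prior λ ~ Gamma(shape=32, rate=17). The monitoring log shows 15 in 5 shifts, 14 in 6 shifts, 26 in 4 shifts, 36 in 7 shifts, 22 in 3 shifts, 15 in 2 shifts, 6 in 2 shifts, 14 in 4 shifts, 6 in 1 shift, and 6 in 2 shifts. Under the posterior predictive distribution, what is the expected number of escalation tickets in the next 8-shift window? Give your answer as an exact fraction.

1536/53

Total count: 15 + 14 + 26 + 36 + 22 + 15 + 6 + 14 + 6 + 6 = 160.
Total exposure: 5 + 6 + 4 + 7 + 3 + 2 + 2 + 4 + 1 + 2 = 36 shifts.
Gamma(α, β) with Poisson data over total exposure Σt gives posterior Gamma(α+Σx, β+Σt) = Gamma(192, 53).
Predictive mean over an 8-shift window = T·E[λ|data] = 8·192/53 = 1536/53.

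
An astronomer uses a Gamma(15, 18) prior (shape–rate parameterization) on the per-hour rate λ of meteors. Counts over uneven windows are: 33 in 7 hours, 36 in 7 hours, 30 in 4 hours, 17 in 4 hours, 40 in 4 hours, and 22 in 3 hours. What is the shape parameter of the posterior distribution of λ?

Total count: 33 + 36 + 30 + 17 + 40 + 22 = 178.
Total exposure: 7 + 7 + 4 + 4 + 4 + 3 = 29 hours.
The Gamma prior is conjugate for the Poisson rate, so λ | data ~ Gamma(15+178, 18+29) = Gamma(193, 47).

193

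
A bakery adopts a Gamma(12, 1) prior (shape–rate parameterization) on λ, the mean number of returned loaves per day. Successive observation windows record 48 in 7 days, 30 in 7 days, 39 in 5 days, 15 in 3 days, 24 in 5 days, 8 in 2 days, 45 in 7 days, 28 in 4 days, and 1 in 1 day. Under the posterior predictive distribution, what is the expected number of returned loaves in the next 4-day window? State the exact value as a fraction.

500/21

Total count: 48 + 30 + 39 + 15 + 24 + 8 + 45 + 28 + 1 = 238.
Total exposure: 7 + 7 + 5 + 3 + 5 + 2 + 7 + 4 + 1 = 41 days.
Gamma(α, β) with Poisson data over total exposure Σt gives posterior Gamma(α+Σx, β+Σt) = Gamma(250, 42).
Predictive mean over a 4-day window = T·E[λ|data] = 4·250/42 = 500/21.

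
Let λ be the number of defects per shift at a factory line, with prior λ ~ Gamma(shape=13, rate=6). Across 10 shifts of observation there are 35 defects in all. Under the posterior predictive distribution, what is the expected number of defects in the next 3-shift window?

9

Total count 35 over total exposure 10 shifts.
The Gamma prior is conjugate for the Poisson rate, so λ | data ~ Gamma(13+35, 6+10) = Gamma(48, 16).
Predictive mean over a 3-shift window = T·E[λ|data] = 3·48/16 = 9.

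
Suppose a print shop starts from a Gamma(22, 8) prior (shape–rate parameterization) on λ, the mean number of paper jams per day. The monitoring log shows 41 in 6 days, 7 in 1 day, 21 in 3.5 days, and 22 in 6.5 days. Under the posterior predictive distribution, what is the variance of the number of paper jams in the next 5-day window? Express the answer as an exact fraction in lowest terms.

Total count: 41 + 7 + 21 + 22 = 91.
Total exposure: 6 + 1 + 3.5 + 6.5 = 17 days.
Posterior: α' = 22 + 91 = 113, β' = 8 + 17 = 25.
The posterior predictive for a window of length T is Negative Binomial with variance T·α'·(β'+T)/β'² = 5·113·30/625 = 678/25.

678/25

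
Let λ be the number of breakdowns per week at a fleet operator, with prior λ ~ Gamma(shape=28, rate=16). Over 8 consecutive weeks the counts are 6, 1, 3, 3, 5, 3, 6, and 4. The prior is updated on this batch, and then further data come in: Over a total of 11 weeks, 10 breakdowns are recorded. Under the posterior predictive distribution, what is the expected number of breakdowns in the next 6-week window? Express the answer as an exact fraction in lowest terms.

414/35

Total count: 6 + 1 + 3 + 3 + 5 + 3 + 6 + 4 = 31.
Total exposure: 8 weeks.
After the first batch: Gamma(28 + 31, 16 + 8) = Gamma(59, 24).
Total count 10 over total exposure 11 weeks.
After the second batch: Gamma(59 + 10, 24 + 11) = Gamma(69, 35).
Predictive mean over a 6-week window = T·E[λ|data] = 6·69/35 = 414/35.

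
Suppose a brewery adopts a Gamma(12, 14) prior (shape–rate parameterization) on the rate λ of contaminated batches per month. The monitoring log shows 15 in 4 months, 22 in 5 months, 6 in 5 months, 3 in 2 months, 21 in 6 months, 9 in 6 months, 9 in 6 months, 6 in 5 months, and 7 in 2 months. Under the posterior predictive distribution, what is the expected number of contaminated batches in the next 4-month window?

Total count: 15 + 22 + 6 + 3 + 21 + 9 + 9 + 6 + 7 = 98.
Total exposure: 4 + 5 + 5 + 2 + 6 + 6 + 6 + 5 + 2 = 41 months.
The Gamma prior is conjugate for the Poisson rate, so λ | data ~ Gamma(12+98, 14+41) = Gamma(110, 55).
Predictive mean over a 4-month window = T·E[λ|data] = 4·110/55 = 8.

8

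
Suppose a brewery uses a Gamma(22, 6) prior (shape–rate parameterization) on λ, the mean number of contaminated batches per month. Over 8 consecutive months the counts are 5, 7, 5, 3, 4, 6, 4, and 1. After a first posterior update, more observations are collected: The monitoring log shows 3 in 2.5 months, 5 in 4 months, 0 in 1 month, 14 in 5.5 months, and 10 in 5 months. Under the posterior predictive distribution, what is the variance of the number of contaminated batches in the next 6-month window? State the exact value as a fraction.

5073/256

Total count: 5 + 7 + 5 + 3 + 4 + 6 + 4 + 1 = 35.
Total exposure: 8 months.
After the first batch: Gamma(22 + 35, 6 + 8) = Gamma(57, 14).
Total count: 3 + 5 + 0 + 14 + 10 = 32.
Total exposure: 2.5 + 4 + 1 + 5.5 + 5 = 18 months.
After the second batch: Gamma(57 + 32, 14 + 18) = Gamma(89, 32).
The posterior predictive for a window of length T is Negative Binomial with variance T·α'·(β'+T)/β'² = 6·89·38/1024 = 5073/256.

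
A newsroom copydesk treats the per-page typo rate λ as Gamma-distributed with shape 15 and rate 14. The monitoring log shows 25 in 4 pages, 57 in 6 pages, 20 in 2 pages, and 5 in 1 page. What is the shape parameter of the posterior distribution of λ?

122

Total count: 25 + 57 + 20 + 5 = 107.
Total exposure: 4 + 6 + 2 + 1 = 13 pages.
Posterior: α' = 15 + 107 = 122, β' = 14 + 13 = 27.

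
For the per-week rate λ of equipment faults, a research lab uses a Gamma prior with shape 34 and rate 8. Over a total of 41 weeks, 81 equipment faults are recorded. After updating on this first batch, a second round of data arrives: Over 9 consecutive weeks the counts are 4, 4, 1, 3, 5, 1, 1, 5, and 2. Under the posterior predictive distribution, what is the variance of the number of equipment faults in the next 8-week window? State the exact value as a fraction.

18612/841

Total count 81 over total exposure 41 weeks.
After the first batch: Gamma(34 + 81, 8 + 41) = Gamma(115, 49).
Total count: 4 + 4 + 1 + 3 + 5 + 1 + 1 + 5 + 2 = 26.
Total exposure: 9 weeks.
After the second batch: Gamma(115 + 26, 49 + 9) = Gamma(141, 58).
The posterior predictive for a window of length T is Negative Binomial with variance T·α'·(β'+T)/β'² = 8·141·66/3364 = 18612/841.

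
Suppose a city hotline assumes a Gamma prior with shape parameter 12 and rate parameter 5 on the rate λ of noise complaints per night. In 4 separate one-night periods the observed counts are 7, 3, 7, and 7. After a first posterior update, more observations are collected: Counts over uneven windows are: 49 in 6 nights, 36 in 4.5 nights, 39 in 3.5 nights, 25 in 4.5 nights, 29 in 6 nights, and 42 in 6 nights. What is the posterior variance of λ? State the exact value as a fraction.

Total count: 7 + 3 + 7 + 7 = 24.
Total exposure: 4 nights.
After the first batch: Gamma(12 + 24, 5 + 4) = Gamma(36, 9).
Total count: 49 + 36 + 39 + 25 + 29 + 42 = 220.
Total exposure: 6 + 4.5 + 3.5 + 4.5 + 6 + 6 = 30.5 nights.
After the second batch: Gamma(36 + 220, 9 + 30.5) = Gamma(256, 79/2).
Posterior variance = α'/β'² = 256/(6241/4) = 1024/6241.

1024/6241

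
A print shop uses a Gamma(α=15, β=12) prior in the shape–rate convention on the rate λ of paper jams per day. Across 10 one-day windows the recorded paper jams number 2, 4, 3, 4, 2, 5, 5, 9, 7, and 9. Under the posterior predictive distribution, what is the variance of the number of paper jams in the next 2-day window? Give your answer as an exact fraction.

780/121

Total count: 2 + 4 + 3 + 4 + 2 + 5 + 5 + 9 + 7 + 9 = 50.
Total exposure: 10 days.
Gamma(α, β) with Poisson data over total exposure Σt gives posterior Gamma(α+Σx, β+Σt) = Gamma(65, 22).
The posterior predictive for a window of length T is Negative Binomial with variance T·α'·(β'+T)/β'² = 2·65·24/484 = 780/121.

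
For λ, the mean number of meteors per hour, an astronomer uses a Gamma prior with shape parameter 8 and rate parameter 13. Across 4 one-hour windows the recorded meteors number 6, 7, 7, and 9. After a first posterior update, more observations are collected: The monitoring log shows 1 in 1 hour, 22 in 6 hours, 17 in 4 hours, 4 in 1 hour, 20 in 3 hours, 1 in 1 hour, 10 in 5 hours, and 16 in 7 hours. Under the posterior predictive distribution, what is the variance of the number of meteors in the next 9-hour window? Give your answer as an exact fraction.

768/25

Total count: 6 + 7 + 7 + 9 = 29.
Total exposure: 4 hours.
After the first batch: Gamma(8 + 29, 13 + 4) = Gamma(37, 17).
Total count: 1 + 22 + 17 + 4 + 20 + 1 + 10 + 16 = 91.
Total exposure: 1 + 6 + 4 + 1 + 3 + 1 + 5 + 7 = 28 hours.
After the second batch: Gamma(37 + 91, 17 + 28) = Gamma(128, 45).
The posterior predictive for a window of length T is Negative Binomial with variance T·α'·(β'+T)/β'² = 9·128·54/2025 = 768/25.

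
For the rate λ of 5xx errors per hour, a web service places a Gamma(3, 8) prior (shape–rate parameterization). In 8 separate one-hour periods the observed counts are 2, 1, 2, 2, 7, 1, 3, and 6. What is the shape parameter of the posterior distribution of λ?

27

Total count: 2 + 1 + 2 + 2 + 7 + 1 + 3 + 6 = 24.
Total exposure: 8 hours.
Gamma(α, β) with Poisson data over total exposure Σt gives posterior Gamma(α+Σx, β+Σt) = Gamma(27, 16).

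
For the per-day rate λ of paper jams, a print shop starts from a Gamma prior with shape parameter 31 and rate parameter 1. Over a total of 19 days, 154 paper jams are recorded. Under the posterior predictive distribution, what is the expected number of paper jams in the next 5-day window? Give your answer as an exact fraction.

185/4

Total count 154 over total exposure 19 days.
Gamma(α, β) with Poisson data over total exposure Σt gives posterior Gamma(α+Σx, β+Σt) = Gamma(185, 20).
Predictive mean over a 5-day window = T·E[λ|data] = 5·185/20 = 185/4.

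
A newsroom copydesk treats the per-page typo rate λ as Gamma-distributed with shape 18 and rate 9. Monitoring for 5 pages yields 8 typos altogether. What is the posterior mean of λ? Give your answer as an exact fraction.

13/7

Total count 8 over total exposure 5 pages.
By Gamma–Poisson conjugacy, the posterior is Gamma(α + Σx, β + Σt) = Gamma(18 + 8, 9 + 5) = Gamma(26, 14).
Posterior mean = α'/β' = 26/14 = 13/7.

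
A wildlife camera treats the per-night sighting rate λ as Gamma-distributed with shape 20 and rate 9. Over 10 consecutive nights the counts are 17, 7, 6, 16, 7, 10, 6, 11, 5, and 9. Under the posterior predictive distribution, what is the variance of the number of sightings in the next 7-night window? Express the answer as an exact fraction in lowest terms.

Total count: 17 + 7 + 6 + 16 + 7 + 10 + 6 + 11 + 5 + 9 = 94.
Total exposure: 10 nights.
Gamma(α, β) with Poisson data over total exposure Σt gives posterior Gamma(α+Σx, β+Σt) = Gamma(114, 19).
The posterior predictive for a window of length T is Negative Binomial with variance T·α'·(β'+T)/β'² = 7·114·26/361 = 1092/19.

1092/19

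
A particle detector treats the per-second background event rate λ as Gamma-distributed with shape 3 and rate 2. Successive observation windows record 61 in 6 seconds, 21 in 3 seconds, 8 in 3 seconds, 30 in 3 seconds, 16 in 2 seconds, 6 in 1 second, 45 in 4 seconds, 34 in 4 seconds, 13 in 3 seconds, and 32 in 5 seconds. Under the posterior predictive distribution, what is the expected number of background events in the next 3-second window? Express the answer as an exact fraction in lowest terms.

Total count: 61 + 21 + 8 + 30 + 16 + 6 + 45 + 34 + 13 + 32 = 266.
Total exposure: 6 + 3 + 3 + 3 + 2 + 1 + 4 + 4 + 3 + 5 = 34 seconds.
Posterior: α' = 3 + 266 = 269, β' = 2 + 34 = 36.
Predictive mean over a 3-second window = T·E[λ|data] = 3·269/36 = 269/12.

269/12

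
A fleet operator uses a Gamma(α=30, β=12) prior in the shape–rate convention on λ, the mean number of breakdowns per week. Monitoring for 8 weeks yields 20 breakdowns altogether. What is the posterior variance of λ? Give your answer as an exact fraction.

1/8

Total count 20 over total exposure 8 weeks.
By Gamma–Poisson conjugacy, the posterior is Gamma(α + Σx, β + Σt) = Gamma(30 + 20, 12 + 8) = Gamma(50, 20).
Posterior variance = α'/β'² = 50/400 = 1/8.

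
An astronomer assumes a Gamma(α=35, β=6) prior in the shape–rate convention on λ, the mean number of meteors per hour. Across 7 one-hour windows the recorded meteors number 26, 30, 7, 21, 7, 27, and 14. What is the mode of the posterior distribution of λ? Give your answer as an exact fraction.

Total count: 26 + 30 + 7 + 21 + 7 + 27 + 14 = 132.
Total exposure: 7 hours.
The Gamma prior is conjugate for the Poisson rate, so λ | data ~ Gamma(35+132, 6+7) = Gamma(167, 13).
Posterior mode = (α'−1)/β' = 166/13.

166/13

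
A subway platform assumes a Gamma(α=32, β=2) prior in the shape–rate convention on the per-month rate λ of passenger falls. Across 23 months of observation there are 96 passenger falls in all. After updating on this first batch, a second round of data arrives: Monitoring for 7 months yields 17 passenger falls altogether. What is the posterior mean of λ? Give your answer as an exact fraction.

Total count 96 over total exposure 23 months.
After the first batch: Gamma(32 + 96, 2 + 23) = Gamma(128, 25).
Total count 17 over total exposure 7 months.
After the second batch: Gamma(128 + 17, 25 + 7) = Gamma(145, 32).
Posterior mean = α'/β' = 145/32.

145/32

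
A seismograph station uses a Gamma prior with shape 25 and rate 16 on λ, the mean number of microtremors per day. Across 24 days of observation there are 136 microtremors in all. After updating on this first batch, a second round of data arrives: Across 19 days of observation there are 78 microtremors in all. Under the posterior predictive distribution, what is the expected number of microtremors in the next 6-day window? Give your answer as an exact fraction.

1434/59

Total count 136 over total exposure 24 days.
After the first batch: Gamma(25 + 136, 16 + 24) = Gamma(161, 40).
Total count 78 over total exposure 19 days.
After the second batch: Gamma(161 + 78, 40 + 19) = Gamma(239, 59).
Predictive mean over a 6-day window = T·E[λ|data] = 6·239/59 = 1434/59.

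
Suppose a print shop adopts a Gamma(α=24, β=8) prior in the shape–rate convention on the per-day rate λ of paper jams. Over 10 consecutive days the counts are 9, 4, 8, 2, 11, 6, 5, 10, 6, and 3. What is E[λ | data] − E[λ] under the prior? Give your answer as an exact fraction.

Total count: 9 + 4 + 8 + 2 + 11 + 6 + 5 + 10 + 6 + 3 = 64.
Total exposure: 10 days.
The Gamma prior is conjugate for the Poisson rate, so λ | data ~ Gamma(24+64, 8+10) = Gamma(88, 18).
Posterior mean = 88/18 = 44/9; prior mean = 24/8 = 3. Difference = 44/9 − 3 = 17/9.

17/9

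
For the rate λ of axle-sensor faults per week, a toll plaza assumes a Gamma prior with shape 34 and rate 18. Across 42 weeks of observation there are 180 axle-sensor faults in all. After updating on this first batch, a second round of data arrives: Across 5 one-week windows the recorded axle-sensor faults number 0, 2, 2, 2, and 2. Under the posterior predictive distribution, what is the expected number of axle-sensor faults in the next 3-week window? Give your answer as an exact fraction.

666/65

Total count 180 over total exposure 42 weeks.
After the first batch: Gamma(34 + 180, 18 + 42) = Gamma(214, 60).
Total count: 0 + 2 + 2 + 2 + 2 = 8.
Total exposure: 5 weeks.
After the second batch: Gamma(214 + 8, 60 + 5) = Gamma(222, 65).
Predictive mean over a 3-week window = T·E[λ|data] = 3·222/65 = 666/65.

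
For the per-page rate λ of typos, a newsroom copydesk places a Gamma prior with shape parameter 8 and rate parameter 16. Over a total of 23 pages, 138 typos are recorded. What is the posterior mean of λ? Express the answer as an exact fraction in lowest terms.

146/39

Total count 138 over total exposure 23 pages.
Posterior: α' = 8 + 138 = 146, β' = 16 + 23 = 39.
Posterior mean = α'/β' = 146/39.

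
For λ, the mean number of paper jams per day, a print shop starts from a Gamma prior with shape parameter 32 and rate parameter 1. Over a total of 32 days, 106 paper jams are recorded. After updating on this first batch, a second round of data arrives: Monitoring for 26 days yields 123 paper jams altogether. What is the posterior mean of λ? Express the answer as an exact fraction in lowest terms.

Total count 106 over total exposure 32 days.
After the first batch: Gamma(32 + 106, 1 + 32) = Gamma(138, 33).
Total count 123 over total exposure 26 days.
After the second batch: Gamma(138 + 123, 33 + 26) = Gamma(261, 59).
Posterior mean = α'/β' = 261/59.

261/59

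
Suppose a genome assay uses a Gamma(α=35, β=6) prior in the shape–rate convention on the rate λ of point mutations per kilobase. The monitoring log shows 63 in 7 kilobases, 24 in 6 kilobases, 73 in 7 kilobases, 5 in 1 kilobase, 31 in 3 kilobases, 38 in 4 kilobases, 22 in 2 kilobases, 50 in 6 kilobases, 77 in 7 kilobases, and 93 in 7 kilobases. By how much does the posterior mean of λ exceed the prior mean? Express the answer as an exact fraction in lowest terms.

Total count: 63 + 24 + 73 + 5 + 31 + 38 + 22 + 50 + 77 + 93 = 476.
Total exposure: 7 + 6 + 7 + 1 + 3 + 4 + 2 + 6 + 7 + 7 = 50 kilobases.
The Gamma prior is conjugate for the Poisson rate, so λ | data ~ Gamma(35+476, 6+50) = Gamma(511, 56).
Posterior mean = 511/56 = 73/8; prior mean = 35/6 = 35/6. Difference = 73/8 − 35/6 = 79/24.

79/24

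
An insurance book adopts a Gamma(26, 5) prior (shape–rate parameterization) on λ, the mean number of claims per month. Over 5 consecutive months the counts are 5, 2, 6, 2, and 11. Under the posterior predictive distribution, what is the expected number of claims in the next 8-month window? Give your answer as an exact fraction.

Total count: 5 + 2 + 6 + 2 + 11 = 26.
Total exposure: 5 months.
Posterior: α' = 26 + 26 = 52, β' = 5 + 5 = 10.
Predictive mean over an 8-month window = T·E[λ|data] = 8·52/10 = 208/5.

208/5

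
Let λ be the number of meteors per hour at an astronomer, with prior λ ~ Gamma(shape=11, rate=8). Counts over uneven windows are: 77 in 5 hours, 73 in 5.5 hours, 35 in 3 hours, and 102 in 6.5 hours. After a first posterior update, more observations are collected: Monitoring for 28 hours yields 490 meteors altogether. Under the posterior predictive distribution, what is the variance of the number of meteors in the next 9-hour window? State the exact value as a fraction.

Total count: 77 + 73 + 35 + 102 = 287.
Total exposure: 5 + 5.5 + 3 + 6.5 = 20 hours.
After the first batch: Gamma(11 + 287, 8 + 20) = Gamma(298, 28).
Total count 490 over total exposure 28 hours.
After the second batch: Gamma(298 + 490, 28 + 28) = Gamma(788, 56).
The posterior predictive for a window of length T is Negative Binomial with variance T·α'·(β'+T)/β'² = 9·788·65/3136 = 115245/784.

115245/784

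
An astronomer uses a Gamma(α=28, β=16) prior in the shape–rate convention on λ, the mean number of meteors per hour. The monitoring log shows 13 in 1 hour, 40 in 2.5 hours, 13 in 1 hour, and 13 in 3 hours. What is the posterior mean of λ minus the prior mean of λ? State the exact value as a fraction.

Total count: 13 + 40 + 13 + 13 = 79.
Total exposure: 1 + 2.5 + 1 + 3 = 7.5 hours.
Posterior: α' = 28 + 79 = 107, β' = 16 + 7.5 = 47/2.
Posterior mean = 107/(47/2) = 214/47; prior mean = 28/16 = 7/4. Difference = 214/47 − 7/4 = 527/188.

527/188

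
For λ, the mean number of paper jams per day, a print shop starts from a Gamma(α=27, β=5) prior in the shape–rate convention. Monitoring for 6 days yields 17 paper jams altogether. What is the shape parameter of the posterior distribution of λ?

44

Total count 17 over total exposure 6 days.
By Gamma–Poisson conjugacy, the posterior is Gamma(α + Σx, β + Σt) = Gamma(27 + 17, 5 + 6) = Gamma(44, 11).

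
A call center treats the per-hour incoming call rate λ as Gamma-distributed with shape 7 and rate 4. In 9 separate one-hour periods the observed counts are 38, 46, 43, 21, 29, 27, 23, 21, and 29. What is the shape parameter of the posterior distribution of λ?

284

Total count: 38 + 46 + 43 + 21 + 29 + 27 + 23 + 21 + 29 = 277.
Total exposure: 9 hours.
Conjugate update: add total count to the shape and total exposure to the rate, giving Gamma(284, 13).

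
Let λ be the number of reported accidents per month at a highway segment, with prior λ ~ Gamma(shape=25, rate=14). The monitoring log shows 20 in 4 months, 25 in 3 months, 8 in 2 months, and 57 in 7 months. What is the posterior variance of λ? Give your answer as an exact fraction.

Total count: 20 + 25 + 8 + 57 = 110.
Total exposure: 4 + 3 + 2 + 7 = 16 months.
Conjugate update: add total count to the shape and total exposure to the rate, giving Gamma(135, 30).
Posterior variance = α'/β'² = 135/900 = 3/20.

3/20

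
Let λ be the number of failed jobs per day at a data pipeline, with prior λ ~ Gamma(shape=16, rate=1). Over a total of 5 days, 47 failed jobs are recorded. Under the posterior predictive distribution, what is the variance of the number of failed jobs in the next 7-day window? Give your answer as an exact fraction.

637/4

Total count 47 over total exposure 5 days.
The Gamma prior is conjugate for the Poisson rate, so λ | data ~ Gamma(16+47, 1+5) = Gamma(63, 6).
The posterior predictive for a window of length T is Negative Binomial with variance T·α'·(β'+T)/β'² = 7·63·13/36 = 637/4.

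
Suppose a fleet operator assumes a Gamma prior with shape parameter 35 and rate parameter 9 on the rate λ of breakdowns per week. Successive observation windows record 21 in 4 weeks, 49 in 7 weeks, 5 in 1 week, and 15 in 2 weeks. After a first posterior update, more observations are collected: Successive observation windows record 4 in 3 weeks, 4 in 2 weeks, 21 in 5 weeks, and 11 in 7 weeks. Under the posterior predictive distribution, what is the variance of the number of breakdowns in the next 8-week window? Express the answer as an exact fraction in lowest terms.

198/5

Total count: 21 + 49 + 5 + 15 = 90.
Total exposure: 4 + 7 + 1 + 2 = 14 weeks.
After the first batch: Gamma(35 + 90, 9 + 14) = Gamma(125, 23).
Total count: 4 + 4 + 21 + 11 = 40.
Total exposure: 3 + 2 + 5 + 7 = 17 weeks.
After the second batch: Gamma(125 + 40, 23 + 17) = Gamma(165, 40).
The posterior predictive for a window of length T is Negative Binomial with variance T·α'·(β'+T)/β'² = 8·165·48/1600 = 198/5.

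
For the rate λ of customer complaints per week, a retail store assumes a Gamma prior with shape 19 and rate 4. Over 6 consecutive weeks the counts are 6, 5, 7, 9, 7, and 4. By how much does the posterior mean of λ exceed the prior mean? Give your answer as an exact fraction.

Total count: 6 + 5 + 7 + 9 + 7 + 4 = 38.
Total exposure: 6 weeks.
Conjugate update: add total count to the shape and total exposure to the rate, giving Gamma(57, 10).
Posterior mean = 57/10 = 57/10; prior mean = 19/4 = 19/4. Difference = 57/10 − 19/4 = 19/20.

19/20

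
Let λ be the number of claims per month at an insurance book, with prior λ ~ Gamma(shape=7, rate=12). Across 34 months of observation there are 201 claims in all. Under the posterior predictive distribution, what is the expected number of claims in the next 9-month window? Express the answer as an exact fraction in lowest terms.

Total count 201 over total exposure 34 months.
Posterior: α' = 7 + 201 = 208, β' = 12 + 34 = 46.
Predictive mean over a 9-month window = T·E[λ|data] = 9·208/46 = 936/23.

936/23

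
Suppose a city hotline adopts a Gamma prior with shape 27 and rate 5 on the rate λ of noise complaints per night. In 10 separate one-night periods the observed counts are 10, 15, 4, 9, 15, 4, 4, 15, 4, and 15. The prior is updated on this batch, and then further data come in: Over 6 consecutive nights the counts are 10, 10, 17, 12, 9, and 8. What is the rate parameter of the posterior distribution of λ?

Total count: 10 + 15 + 4 + 9 + 15 + 4 + 4 + 15 + 4 + 15 = 95.
Total exposure: 10 nights.
After the first batch: Gamma(27 + 95, 5 + 10) = Gamma(122, 15).
Total count: 10 + 10 + 17 + 12 + 9 + 8 = 66.
Total exposure: 6 nights.
After the second batch: Gamma(122 + 66, 15 + 6) = Gamma(188, 21).

21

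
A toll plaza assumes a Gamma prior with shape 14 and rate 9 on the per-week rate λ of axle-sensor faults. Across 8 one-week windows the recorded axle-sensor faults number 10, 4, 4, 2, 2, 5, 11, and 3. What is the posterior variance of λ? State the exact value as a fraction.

Total count: 10 + 4 + 4 + 2 + 2 + 5 + 11 + 3 = 41.
Total exposure: 8 weeks.
By Gamma–Poisson conjugacy, the posterior is Gamma(α + Σx, β + Σt) = Gamma(14 + 41, 9 + 8) = Gamma(55, 17).
Posterior variance = α'/β'² = 55/289.

55/289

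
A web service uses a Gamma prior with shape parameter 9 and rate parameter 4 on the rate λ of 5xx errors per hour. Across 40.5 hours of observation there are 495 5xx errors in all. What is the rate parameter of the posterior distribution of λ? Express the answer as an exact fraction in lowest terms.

89/2

Total count 495 over total exposure 40.5 hours.
By Gamma–Poisson conjugacy, the posterior is Gamma(α + Σx, β + Σt) = Gamma(9 + 495, 4 + 40.5) = Gamma(504, 89/2).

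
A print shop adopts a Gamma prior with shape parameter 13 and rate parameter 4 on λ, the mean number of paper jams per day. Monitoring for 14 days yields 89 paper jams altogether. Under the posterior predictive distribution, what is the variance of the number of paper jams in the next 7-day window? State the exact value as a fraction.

2975/54

Total count 89 over total exposure 14 days.
Gamma(α, β) with Poisson data over total exposure Σt gives posterior Gamma(α+Σx, β+Σt) = Gamma(102, 18).
The posterior predictive for a window of length T is Negative Binomial with variance T·α'·(β'+T)/β'² = 7·102·25/324 = 2975/54.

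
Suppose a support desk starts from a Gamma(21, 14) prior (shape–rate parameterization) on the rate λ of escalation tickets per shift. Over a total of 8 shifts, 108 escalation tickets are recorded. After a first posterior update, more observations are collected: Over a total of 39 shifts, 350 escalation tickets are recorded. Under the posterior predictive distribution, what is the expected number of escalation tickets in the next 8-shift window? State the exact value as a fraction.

Total count 108 over total exposure 8 shifts.
After the first batch: Gamma(21 + 108, 14 + 8) = Gamma(129, 22).
Total count 350 over total exposure 39 shifts.
After the second batch: Gamma(129 + 350, 22 + 39) = Gamma(479, 61).
Predictive mean over an 8-shift window = T·E[λ|data] = 8·479/61 = 3832/61.

3832/61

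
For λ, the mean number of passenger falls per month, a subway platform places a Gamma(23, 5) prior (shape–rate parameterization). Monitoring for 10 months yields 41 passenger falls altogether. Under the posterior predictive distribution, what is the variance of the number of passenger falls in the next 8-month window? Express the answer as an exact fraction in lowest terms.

Total count 41 over total exposure 10 months.
Conjugate update: add total count to the shape and total exposure to the rate, giving Gamma(64, 15).
The posterior predictive for a window of length T is Negative Binomial with variance T·α'·(β'+T)/β'² = 8·64·23/225 = 11776/225.

11776/225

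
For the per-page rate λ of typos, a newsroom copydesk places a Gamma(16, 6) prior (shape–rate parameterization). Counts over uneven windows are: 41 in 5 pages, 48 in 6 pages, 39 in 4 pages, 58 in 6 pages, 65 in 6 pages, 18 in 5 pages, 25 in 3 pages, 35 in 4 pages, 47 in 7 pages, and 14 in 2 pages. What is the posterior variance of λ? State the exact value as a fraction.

203/1458

Total count: 41 + 48 + 39 + 58 + 65 + 18 + 25 + 35 + 47 + 14 = 390.
Total exposure: 5 + 6 + 4 + 6 + 6 + 5 + 3 + 4 + 7 + 2 = 48 pages.
Conjugate update: add total count to the shape and total exposure to the rate, giving Gamma(406, 54).
Posterior variance = α'/β'² = 406/2916 = 203/1458.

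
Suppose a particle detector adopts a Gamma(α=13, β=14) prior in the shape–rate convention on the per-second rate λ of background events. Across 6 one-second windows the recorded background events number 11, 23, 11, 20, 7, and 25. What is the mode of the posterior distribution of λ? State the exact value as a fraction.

Total count: 11 + 23 + 11 + 20 + 7 + 25 = 97.
Total exposure: 6 seconds.
Posterior: α' = 13 + 97 = 110, β' = 14 + 6 = 20.
Posterior mode = (α'−1)/β' = 109/20.

109/20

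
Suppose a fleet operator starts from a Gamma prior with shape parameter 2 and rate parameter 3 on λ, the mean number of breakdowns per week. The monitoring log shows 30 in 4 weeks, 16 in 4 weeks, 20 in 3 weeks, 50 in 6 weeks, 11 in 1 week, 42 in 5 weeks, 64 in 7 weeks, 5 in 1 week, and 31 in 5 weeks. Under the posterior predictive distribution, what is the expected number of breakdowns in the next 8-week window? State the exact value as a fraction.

2168/39

Total count: 30 + 16 + 20 + 50 + 11 + 42 + 64 + 5 + 31 = 269.
Total exposure: 4 + 4 + 3 + 6 + 1 + 5 + 7 + 1 + 5 = 36 weeks.
The Gamma prior is conjugate for the Poisson rate, so λ | data ~ Gamma(2+269, 3+36) = Gamma(271, 39).
Predictive mean over an 8-week window = T·E[λ|data] = 8·271/39 = 2168/39.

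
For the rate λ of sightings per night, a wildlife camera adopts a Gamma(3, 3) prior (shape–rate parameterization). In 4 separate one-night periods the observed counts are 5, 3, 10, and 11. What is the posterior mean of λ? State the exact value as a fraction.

Total count: 5 + 3 + 10 + 11 = 29.
Total exposure: 4 nights.
The Gamma prior is conjugate for the Poisson rate, so λ | data ~ Gamma(3+29, 3+4) = Gamma(32, 7).
Posterior mean = α'/β' = 32/7.

32/7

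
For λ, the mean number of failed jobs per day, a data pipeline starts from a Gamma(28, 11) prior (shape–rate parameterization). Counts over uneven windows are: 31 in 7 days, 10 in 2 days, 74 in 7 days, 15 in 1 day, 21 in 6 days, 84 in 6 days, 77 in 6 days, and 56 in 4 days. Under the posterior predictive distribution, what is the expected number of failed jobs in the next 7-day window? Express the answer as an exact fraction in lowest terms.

Total count: 31 + 10 + 74 + 15 + 21 + 84 + 77 + 56 = 368.
Total exposure: 7 + 2 + 7 + 1 + 6 + 6 + 6 + 4 = 39 days.
By Gamma–Poisson conjugacy, the posterior is Gamma(α + Σx, β + Σt) = Gamma(28 + 368, 11 + 39) = Gamma(396, 50).
Predictive mean over a 7-day window = T·E[λ|data] = 7·396/50 = 1386/25.

1386/25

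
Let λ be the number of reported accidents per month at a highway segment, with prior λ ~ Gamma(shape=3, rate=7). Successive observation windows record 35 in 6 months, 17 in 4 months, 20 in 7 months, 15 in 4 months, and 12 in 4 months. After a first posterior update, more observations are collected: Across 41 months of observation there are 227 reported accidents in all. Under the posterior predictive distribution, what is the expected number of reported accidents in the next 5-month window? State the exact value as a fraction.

1645/73

Total count: 35 + 17 + 20 + 15 + 12 = 99.
Total exposure: 6 + 4 + 7 + 4 + 4 = 25 months.
After the first batch: Gamma(3 + 99, 7 + 25) = Gamma(102, 32).
Total count 227 over total exposure 41 months.
After the second batch: Gamma(102 + 227, 32 + 41) = Gamma(329, 73).
Predictive mean over a 5-month window = T·E[λ|data] = 5·329/73 = 1645/73.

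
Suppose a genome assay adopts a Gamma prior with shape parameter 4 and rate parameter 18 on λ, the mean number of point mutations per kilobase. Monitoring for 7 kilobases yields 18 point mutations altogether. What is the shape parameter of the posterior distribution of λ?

22

Total count 18 over total exposure 7 kilobases.
Conjugate update: add total count to the shape and total exposure to the rate, giving Gamma(22, 25).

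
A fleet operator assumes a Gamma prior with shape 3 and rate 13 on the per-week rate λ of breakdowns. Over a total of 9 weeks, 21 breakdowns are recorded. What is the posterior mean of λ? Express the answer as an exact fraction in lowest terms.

12/11

Total count 21 over total exposure 9 weeks.
Conjugate update: add total count to the shape and total exposure to the rate, giving Gamma(24, 22).
Posterior mean = α'/β' = 24/22 = 12/11.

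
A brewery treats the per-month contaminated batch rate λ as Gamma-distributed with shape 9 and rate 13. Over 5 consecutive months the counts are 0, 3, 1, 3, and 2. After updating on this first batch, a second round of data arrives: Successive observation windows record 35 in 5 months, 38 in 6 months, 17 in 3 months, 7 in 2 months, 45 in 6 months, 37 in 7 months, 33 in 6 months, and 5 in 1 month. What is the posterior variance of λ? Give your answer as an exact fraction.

Total count: 0 + 3 + 1 + 3 + 2 = 9.
Total exposure: 5 months.
After the first batch: Gamma(9 + 9, 13 + 5) = Gamma(18, 18).
Total count: 35 + 38 + 17 + 7 + 45 + 37 + 33 + 5 = 217.
Total exposure: 5 + 6 + 3 + 2 + 6 + 7 + 6 + 1 = 36 months.
After the second batch: Gamma(18 + 217, 18 + 36) = Gamma(235, 54).
Posterior variance = α'/β'² = 235/2916.

235/2916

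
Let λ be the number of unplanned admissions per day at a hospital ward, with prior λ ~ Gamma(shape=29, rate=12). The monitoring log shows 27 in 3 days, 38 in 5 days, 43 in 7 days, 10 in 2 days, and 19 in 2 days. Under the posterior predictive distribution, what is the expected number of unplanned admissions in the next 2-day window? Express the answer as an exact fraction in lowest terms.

Total count: 27 + 38 + 43 + 10 + 19 = 137.
Total exposure: 3 + 5 + 7 + 2 + 2 = 19 days.
By Gamma–Poisson conjugacy, the posterior is Gamma(α + Σx, β + Σt) = Gamma(29 + 137, 12 + 19) = Gamma(166, 31).
Predictive mean over a 2-day window = T·E[λ|data] = 2·166/31 = 332/31.

332/31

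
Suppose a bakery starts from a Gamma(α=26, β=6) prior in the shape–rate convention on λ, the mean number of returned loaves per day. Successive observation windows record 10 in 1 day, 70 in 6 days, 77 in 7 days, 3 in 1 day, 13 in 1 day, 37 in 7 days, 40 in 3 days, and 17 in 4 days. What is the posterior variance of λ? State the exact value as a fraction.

293/1296

Total count: 10 + 70 + 77 + 3 + 13 + 37 + 40 + 17 = 267.
Total exposure: 1 + 6 + 7 + 1 + 1 + 7 + 3 + 4 = 30 days.
The Gamma prior is conjugate for the Poisson rate, so λ | data ~ Gamma(26+267, 6+30) = Gamma(293, 36).
Posterior variance = α'/β'² = 293/1296.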